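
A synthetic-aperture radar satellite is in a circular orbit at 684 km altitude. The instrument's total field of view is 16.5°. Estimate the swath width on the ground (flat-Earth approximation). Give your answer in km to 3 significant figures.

198 km

Half-angle = 16.5°/2 = 8.25°.
Swath width ≈ 2h·tan(θ/2) = 2 × 684 × tan(8.25°) = 198.4 km.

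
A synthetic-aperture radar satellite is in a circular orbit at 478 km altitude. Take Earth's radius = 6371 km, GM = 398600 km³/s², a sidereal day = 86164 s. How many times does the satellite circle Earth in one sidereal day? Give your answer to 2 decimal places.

15.27

Semi-major axis a = 6371 + 478 = 6849 km. Period T = 2π√(a³/μ) = 2π√(6849³/398600) = 5640.9 s = 94.02 min.
Orbits per sidereal day = 86164 / 5640.9 = 15.275.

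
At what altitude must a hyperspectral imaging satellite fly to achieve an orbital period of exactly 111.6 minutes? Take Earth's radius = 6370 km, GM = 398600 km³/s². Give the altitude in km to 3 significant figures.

T = 111.6 min = 6696.0 s.
From T = 2π√(a³/μ): a = (μ T²/4π²)^(1/3) = (398600 × 6696.0² / 4π²)^(1/3) = 7678 km.
Altitude h = a − R = 7678 − 6370 = 1308 km.

1310 km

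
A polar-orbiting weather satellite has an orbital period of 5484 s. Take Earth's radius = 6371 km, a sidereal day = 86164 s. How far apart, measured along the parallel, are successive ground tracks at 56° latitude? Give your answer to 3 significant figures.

1420 km

Node shift per orbit = (5484.0/86164) × 360° = 22.91°.
Equatorial spacing = 22.91 × 111.2 km/° = 2548 km.
At 56° latitude, spacing = 2548 × cos(56°) = 1425 km.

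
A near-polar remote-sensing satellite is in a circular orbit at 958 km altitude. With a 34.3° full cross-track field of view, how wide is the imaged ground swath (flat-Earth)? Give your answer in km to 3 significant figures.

591 km

Half-angle = 34.3°/2 = 17.15°.
Swath width ≈ 2h·tan(θ/2) = 2 × 958 × tan(17.15°) = 591.3 km.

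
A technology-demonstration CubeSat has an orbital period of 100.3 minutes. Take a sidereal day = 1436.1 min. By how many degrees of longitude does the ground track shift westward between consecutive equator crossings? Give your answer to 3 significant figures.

25.1°

T = 100.3 min = 6018.0 s.
During one orbit Earth rotates (6018.0 / 86166) × 360° = 25.14°.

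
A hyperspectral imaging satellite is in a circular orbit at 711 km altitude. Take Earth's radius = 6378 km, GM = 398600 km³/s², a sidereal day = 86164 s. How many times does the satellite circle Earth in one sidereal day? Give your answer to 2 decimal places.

14.51

Semi-major axis a = 6378 + 711 = 7089 km. Period T = 2π√(a³/μ) = 2π√(7089³/398600) = 5940.0 s = 99.00 min.
Orbits per sidereal day = 86164 / 5940.0 = 14.506.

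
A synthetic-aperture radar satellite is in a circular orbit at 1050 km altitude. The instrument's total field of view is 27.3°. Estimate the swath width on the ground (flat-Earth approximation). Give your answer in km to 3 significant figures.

510 km

Half-angle = 27.3°/2 = 13.65°.
Swath width ≈ 2h·tan(θ/2) = 2 × 1050 × tan(13.65°) = 510.0 km.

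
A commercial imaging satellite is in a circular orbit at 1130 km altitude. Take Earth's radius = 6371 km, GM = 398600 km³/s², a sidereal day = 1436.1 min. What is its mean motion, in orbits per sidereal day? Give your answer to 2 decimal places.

Semi-major axis a = 6371 + 1130 = 7501 km. Period T = 2π√(a³/μ) = 2π√(7501³/398600) = 6465.3 s = 107.76 min.
Orbits per sidereal day = 86166 / 6465.3 = 13.327.

13.33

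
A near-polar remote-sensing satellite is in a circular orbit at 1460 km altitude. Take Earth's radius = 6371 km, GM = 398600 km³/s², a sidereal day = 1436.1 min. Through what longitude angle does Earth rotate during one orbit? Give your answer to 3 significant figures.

28.8°

Semi-major axis a = 6371 + 1460 = 7831 km. Period T = 2π√(a³/μ) = 2π√(7831³/398600) = 6896.6 s = 114.94 min.
During one orbit Earth rotates (6896.6 / 86166) × 360° = 28.81°.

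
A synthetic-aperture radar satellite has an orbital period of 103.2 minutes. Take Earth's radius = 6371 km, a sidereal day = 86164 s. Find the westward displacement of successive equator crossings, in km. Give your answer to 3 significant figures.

T = 103.2 min = 6192.0 s.
During one orbit Earth rotates (6192.0 / 86164) × 360° = 25.87°.
At the equator that is 25.87° × (2π·6371/360) km/° = 25.87 × 111.2 = 2877 km.

2880 km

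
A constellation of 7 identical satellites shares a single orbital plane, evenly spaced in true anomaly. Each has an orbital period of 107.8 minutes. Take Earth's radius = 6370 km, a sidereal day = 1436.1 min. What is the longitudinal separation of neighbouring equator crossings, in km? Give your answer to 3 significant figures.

429 km

T = 107.8 min = 6468.0 s.
Single-satellite node shift = (6468.0/86166) × 360° = 27.02°.
With 7 satellites evenly phased, successive equator crossings are 27.02/7 = 3.860° apart.
That is 3.860 × 111.2 = 429 km at the equator.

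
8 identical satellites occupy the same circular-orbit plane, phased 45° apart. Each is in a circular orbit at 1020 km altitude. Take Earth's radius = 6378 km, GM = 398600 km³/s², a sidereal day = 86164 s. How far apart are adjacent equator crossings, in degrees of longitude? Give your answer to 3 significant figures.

3.31°

Semi-major axis a = 6378 + 1020 = 7398 km. Period T = 2π√(a³/μ) = 2π√(7398³/398600) = 6332.6 s = 105.54 min.
Single-satellite node shift = (6332.6/86164) × 360° = 26.46°.
With 8 satellites evenly phased, successive equator crossings are 26.46/8 = 3.307° apart.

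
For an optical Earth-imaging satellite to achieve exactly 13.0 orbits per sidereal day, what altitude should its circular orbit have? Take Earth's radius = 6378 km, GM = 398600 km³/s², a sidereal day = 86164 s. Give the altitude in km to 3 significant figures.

Required period T = 86164 / 13.0 = 6628.0 s.
From T = 2π√(a³/μ): a = (μ T²/4π²)^(1/3) = (398600 × 6628.0² / 4π²)^(1/3) = 7626 km.
Altitude h = a − R = 7626 − 6378 = 1248 km.

1250 km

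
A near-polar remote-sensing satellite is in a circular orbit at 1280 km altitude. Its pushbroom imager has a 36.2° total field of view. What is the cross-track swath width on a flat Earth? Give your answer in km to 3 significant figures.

837 km

Half-angle = 36.2°/2 = 18.1°.
Swath width ≈ 2h·tan(θ/2) = 2 × 1280 × tan(18.1°) = 836.7 km.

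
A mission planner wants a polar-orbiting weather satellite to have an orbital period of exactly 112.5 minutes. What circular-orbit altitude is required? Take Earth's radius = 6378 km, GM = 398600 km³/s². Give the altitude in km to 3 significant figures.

1340 km

T = 112.5 min = 6750.0 s.
From T = 2π√(a³/μ): a = (μ T²/4π²)^(1/3) = (398600 × 6750.0² / 4π²)^(1/3) = 7720 km.
Altitude h = a − R = 7720 − 6378 = 1342 km.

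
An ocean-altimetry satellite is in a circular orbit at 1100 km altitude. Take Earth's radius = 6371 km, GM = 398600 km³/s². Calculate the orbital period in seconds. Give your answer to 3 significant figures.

6430 seconds

Semi-major axis a = 6371 + 1100 = 7471 km. Period T = 2π√(a³/μ) = 2π√(7471³/398600) = 6426.6 s = 107.11 min.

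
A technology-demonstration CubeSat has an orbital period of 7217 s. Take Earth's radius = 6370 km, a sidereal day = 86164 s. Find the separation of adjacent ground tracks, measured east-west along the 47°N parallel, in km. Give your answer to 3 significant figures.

Node shift per orbit = (7217.0/86164) × 360° = 30.15°.
Equatorial spacing = 30.15 × 111.2 km/° = 3352 km.
At 47° latitude, spacing = 3352 × cos(47°) = 2286 km.

2290 km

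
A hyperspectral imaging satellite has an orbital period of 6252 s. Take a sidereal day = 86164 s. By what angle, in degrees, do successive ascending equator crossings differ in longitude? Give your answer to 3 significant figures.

26.1°

During one orbit Earth rotates (6252.0 / 86164) × 360° = 26.12°.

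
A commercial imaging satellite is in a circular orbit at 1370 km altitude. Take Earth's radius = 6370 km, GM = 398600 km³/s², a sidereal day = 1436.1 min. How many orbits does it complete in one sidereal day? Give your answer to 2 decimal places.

Semi-major axis a = 6370 + 1370 = 7740 km. Period T = 2π√(a³/μ) = 2π√(7740³/398600) = 6776.8 s = 112.95 min.
Orbits per sidereal day = 86166 / 6776.8 = 12.715.

12.71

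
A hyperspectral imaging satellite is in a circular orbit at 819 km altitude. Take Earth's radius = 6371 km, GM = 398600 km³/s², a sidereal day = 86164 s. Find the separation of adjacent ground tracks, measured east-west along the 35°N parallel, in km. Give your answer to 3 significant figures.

Semi-major axis a = 6371 + 819 = 7190 km. Period T = 2π√(a³/μ) = 2π√(7190³/398600) = 6067.4 s = 101.12 min.
Node shift per orbit = (6067.4/86164) × 360° = 25.35°.
Equatorial spacing = 25.35 × 111.2 km/° = 2819 km.
At 35° latitude, spacing = 2819 × cos(35°) = 2309 km.

2310 km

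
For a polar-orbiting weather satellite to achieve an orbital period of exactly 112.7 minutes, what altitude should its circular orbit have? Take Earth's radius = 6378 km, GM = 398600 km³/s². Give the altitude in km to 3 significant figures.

T = 112.7 min = 6762.0 s.
From T = 2π√(a³/μ): a = (μ T²/4π²)^(1/3) = (398600 × 6762.0² / 4π²)^(1/3) = 7729 km.
Altitude h = a − R = 7729 − 6378 = 1351 km.

1350 km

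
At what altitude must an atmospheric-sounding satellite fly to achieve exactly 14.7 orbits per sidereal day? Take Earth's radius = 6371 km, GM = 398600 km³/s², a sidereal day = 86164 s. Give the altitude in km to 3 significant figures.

655 km

Required period T = 86164 / 14.7 = 5861.5 s.
From T = 2π√(a³/μ): a = (μ T²/4π²)^(1/3) = (398600 × 5861.5² / 4π²)^(1/3) = 7026 km.
Altitude h = a − R = 7026 − 6371 = 655 km.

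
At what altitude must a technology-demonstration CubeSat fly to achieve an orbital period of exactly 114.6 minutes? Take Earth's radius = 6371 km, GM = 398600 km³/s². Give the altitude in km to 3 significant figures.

T = 114.6 min = 6876.0 s.
From T = 2π√(a³/μ): a = (μ T²/4π²)^(1/3) = (398600 × 6876.0² / 4π²)^(1/3) = 7815 km.
Altitude h = a − R = 7815 − 6371 = 1444 km.

1440 km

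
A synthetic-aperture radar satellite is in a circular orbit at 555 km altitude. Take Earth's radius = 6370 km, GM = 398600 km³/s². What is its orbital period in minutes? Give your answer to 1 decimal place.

Semi-major axis a = 6370 + 555 = 6925 km. Period T = 2π√(a³/μ) = 2π√(6925³/398600) = 5735.1 s = 95.58 min.

95.6 min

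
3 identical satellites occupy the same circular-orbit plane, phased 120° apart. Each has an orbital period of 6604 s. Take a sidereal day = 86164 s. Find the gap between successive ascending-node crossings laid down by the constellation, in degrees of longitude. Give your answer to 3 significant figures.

Single-satellite node shift = (6604.0/86164) × 360° = 27.59°.
With 3 satellites evenly phased, successive equator crossings are 27.59/3 = 9.197° apart.

9.20°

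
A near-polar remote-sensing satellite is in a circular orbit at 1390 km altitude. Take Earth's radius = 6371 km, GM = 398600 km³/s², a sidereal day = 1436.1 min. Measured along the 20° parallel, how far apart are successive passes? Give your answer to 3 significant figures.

2970 km

Semi-major axis a = 6371 + 1390 = 7761 km. Period T = 2π√(a³/μ) = 2π√(7761³/398600) = 6804.4 s = 113.41 min.
Node shift per orbit = (6804.4/86166) × 360° = 28.43°.
Equatorial spacing = 28.43 × 111.2 km/° = 3161 km.
At 20° latitude, spacing = 3161 × cos(20°) = 2970 km.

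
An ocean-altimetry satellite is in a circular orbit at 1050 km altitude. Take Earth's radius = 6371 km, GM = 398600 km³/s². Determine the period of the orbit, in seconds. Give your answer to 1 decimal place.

Semi-major axis a = 6371 + 1050 = 7421 km. Period T = 2π√(a³/μ) = 2π√(7421³/398600) = 6362.2 s = 106.04 min.

6362.2 seconds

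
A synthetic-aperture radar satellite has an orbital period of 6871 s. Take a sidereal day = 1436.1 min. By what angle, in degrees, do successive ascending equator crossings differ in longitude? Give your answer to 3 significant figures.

28.7°

During one orbit Earth rotates (6871.0 / 86166) × 360° = 28.71°.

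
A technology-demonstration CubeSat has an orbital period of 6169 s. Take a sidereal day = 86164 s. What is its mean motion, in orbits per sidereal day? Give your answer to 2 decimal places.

Orbits per sidereal day = 86164 / 6169.0 = 13.967.

13.97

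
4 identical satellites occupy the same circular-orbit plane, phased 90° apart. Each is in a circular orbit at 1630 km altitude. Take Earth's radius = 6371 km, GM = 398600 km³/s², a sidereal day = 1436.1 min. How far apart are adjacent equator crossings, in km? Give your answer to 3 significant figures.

Semi-major axis a = 6371 + 1630 = 8001 km. Period T = 2π√(a³/μ) = 2π√(8001³/398600) = 7122.4 s = 118.71 min.
Single-satellite node shift = (7122.4/86166) × 360° = 29.76°.
With 4 satellites evenly phased, successive equator crossings are 29.76/4 = 7.439° apart.
That is 7.439 × 111.2 = 827 km at the equator.

827 km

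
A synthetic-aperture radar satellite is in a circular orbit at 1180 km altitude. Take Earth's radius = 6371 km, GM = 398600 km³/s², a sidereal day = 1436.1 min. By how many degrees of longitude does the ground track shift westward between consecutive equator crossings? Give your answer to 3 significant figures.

Semi-major axis a = 6371 + 1180 = 7551 km. Period T = 2π√(a³/μ) = 2π√(7551³/398600) = 6530.1 s = 108.83 min.
During one orbit Earth rotates (6530.1 / 86166) × 360° = 27.28°.

27.3°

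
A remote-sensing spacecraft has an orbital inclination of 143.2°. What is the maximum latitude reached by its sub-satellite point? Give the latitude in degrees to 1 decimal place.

Retrograde orbit: the ground track reaches ±(180° − i) = ±(180 − 143.2) = ±36.8°.

36.8°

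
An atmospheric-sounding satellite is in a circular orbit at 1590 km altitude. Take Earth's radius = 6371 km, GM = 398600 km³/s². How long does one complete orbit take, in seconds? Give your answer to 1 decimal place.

7069.1 seconds

Semi-major axis a = 6371 + 1590 = 7961 km. Period T = 2π√(a³/μ) = 2π√(7961³/398600) = 7069.1 s = 117.82 min.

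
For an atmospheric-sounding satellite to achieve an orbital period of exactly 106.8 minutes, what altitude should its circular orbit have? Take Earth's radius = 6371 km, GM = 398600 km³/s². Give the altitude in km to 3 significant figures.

1090 km

T = 106.8 min = 6408.0 s.
From T = 2π√(a³/μ): a = (μ T²/4π²)^(1/3) = (398600 × 6408.0² / 4π²)^(1/3) = 7457 km.
Altitude h = a − R = 7457 − 6371 = 1086 km.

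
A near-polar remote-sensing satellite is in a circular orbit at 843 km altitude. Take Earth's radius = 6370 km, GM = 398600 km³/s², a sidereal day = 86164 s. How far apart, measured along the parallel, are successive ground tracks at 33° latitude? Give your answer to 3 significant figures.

2380 km

Semi-major axis a = 6370 + 843 = 7213 km. Period T = 2π√(a³/μ) = 2π√(7213³/398600) = 6096.6 s = 101.61 min.
Node shift per orbit = (6096.6/86164) × 360° = 25.47°.
Equatorial spacing = 25.47 × 111.2 km/° = 2832 km.
At 33° latitude, spacing = 2832 × cos(33°) = 2375 km.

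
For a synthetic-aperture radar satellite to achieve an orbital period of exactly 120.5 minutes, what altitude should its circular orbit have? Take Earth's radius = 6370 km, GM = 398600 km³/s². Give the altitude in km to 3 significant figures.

T = 120.5 min = 7230.0 s.
From T = 2π√(a³/μ): a = (μ T²/4π²)^(1/3) = (398600 × 7230.0² / 4π²)^(1/3) = 8081 km.
Altitude h = a − R = 8081 − 6370 = 1711 km.

1710 km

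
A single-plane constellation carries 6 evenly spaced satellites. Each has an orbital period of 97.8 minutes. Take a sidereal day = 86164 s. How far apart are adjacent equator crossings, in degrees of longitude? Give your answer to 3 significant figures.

4.09°

T = 97.8 min = 5868.0 s.
Single-satellite node shift = (5868.0/86164) × 360° = 24.52°.
With 6 satellites evenly phased, successive equator crossings are 24.52/6 = 4.086° apart.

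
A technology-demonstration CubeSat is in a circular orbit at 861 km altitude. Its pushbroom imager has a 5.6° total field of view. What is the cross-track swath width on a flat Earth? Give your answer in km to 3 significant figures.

84.2 km

Half-angle = 5.6°/2 = 2.8°.
Swath width ≈ 2h·tan(θ/2) = 2 × 861 × tan(2.8°) = 84.2 km.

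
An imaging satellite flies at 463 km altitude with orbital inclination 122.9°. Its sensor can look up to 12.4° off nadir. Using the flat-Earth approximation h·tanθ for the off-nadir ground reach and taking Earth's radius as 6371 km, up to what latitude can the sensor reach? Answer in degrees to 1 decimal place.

58.0°

Retrograde orbit: the ground track reaches ±(180° − i) = ±(180 − 122.9) = ±57.1°.
Sensor half-swath on the ground ≈ 463·tan(12.4°) = 102 km = 0.92° of latitude.
Maximum observable latitude ≈ 57.1 + 0.92 = 58.0°.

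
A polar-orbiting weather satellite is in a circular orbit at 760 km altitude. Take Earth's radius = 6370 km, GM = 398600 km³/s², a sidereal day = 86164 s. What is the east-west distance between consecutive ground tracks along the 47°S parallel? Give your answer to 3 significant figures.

1900 km

Semi-major axis a = 6370 + 760 = 7130 km. Period T = 2π√(a³/μ) = 2π√(7130³/398600) = 5991.6 s = 99.86 min.
Node shift per orbit = (5991.6/86164) × 360° = 25.03°.
Equatorial spacing = 25.03 × 111.2 km/° = 2783 km.
At 47° latitude, spacing = 2783 × cos(47°) = 1898 km.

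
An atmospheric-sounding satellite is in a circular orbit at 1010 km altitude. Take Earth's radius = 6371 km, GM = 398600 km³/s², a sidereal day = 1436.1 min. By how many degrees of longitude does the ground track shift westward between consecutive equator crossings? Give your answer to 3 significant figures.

26.4°

Semi-major axis a = 6371 + 1010 = 7381 km. Period T = 2π√(a³/μ) = 2π√(7381³/398600) = 6310.8 s = 105.18 min.
During one orbit Earth rotates (6310.8 / 86166) × 360° = 26.37°.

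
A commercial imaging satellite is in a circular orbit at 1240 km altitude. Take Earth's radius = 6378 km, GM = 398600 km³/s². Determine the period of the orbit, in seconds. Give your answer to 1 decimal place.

Semi-major axis a = 6378 + 1240 = 7618 km. Period T = 2π√(a³/μ) = 2π√(7618³/398600) = 6617.2 s = 110.29 min.

6617.2 seconds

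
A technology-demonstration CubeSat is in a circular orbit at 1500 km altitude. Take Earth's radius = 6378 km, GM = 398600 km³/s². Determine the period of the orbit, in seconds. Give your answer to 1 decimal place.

6958.8 seconds

Semi-major axis a = 6378 + 1500 = 7878 km. Period T = 2π√(a³/μ) = 2π√(7878³/398600) = 6958.8 s = 115.98 min.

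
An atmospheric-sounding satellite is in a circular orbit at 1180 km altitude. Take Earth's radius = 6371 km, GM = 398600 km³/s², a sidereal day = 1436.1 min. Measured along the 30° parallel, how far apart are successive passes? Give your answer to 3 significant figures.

Semi-major axis a = 6371 + 1180 = 7551 km. Period T = 2π√(a³/μ) = 2π√(7551³/398600) = 6530.1 s = 108.83 min.
Node shift per orbit = (6530.1/86166) × 360° = 27.28°.
Equatorial spacing = 27.28 × 111.2 km/° = 3034 km.
At 30° latitude, spacing = 3034 × cos(30°) = 2627 km.

2630 km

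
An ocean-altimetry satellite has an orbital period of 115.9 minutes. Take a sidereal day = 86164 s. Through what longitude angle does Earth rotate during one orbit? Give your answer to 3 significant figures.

T = 115.9 min = 6954.0 s.
During one orbit Earth rotates (6954.0 / 86164) × 360° = 29.05°.

29.1°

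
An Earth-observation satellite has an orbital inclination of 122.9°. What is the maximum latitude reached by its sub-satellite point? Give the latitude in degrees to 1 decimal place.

57.1°

Retrograde orbit: the ground track reaches ±(180° − i) = ±(180 − 122.9) = ±57.1°.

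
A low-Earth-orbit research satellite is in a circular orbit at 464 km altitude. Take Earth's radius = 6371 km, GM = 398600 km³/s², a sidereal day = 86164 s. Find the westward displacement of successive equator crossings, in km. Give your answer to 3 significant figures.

2610 km

Semi-major axis a = 6371 + 464 = 6835 km. Period T = 2π√(a³/μ) = 2π√(6835³/398600) = 5623.7 s = 93.73 min.
During one orbit Earth rotates (5623.7 / 86164) × 360° = 23.50°.
At the equator that is 23.50° × (2π·6371/360) km/° = 23.50 × 111.2 = 2613 km.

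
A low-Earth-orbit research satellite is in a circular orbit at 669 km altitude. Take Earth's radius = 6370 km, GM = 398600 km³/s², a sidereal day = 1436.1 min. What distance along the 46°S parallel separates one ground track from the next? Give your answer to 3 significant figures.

1900 km

Semi-major axis a = 6370 + 669 = 7039 km. Period T = 2π√(a³/μ) = 2π√(7039³/398600) = 5877.3 s = 97.95 min.
Node shift per orbit = (5877.3/86166) × 360° = 24.56°.
Equatorial spacing = 24.56 × 111.2 km/° = 2730 km.
At 46° latitude, spacing = 2730 × cos(46°) = 1896 km.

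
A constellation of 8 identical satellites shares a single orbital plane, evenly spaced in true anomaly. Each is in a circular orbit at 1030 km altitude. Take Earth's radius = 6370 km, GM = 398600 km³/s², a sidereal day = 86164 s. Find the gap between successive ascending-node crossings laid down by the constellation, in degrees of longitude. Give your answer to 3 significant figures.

Semi-major axis a = 6370 + 1030 = 7400 km. Period T = 2π√(a³/μ) = 2π√(7400³/398600) = 6335.2 s = 105.59 min.
Single-satellite node shift = (6335.2/86164) × 360° = 26.47°.
With 8 satellites evenly phased, successive equator crossings are 26.47/8 = 3.309° apart.

3.31°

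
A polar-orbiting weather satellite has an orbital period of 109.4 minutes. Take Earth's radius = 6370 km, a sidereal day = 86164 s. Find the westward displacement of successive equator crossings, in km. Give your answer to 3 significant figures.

3050 km

T = 109.4 min = 6564.0 s.
During one orbit Earth rotates (6564.0 / 86164) × 360° = 27.42°.
At the equator that is 27.42° × (2π·6370/360) km/° = 27.42 × 111.2 = 3049 km.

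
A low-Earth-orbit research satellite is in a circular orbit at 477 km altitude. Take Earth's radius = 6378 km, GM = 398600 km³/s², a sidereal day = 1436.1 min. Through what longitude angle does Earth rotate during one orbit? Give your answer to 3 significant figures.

23.6°

Semi-major axis a = 6378 + 477 = 6855 km. Period T = 2π√(a³/μ) = 2π√(6855³/398600) = 5648.4 s = 94.14 min.
During one orbit Earth rotates (5648.4 / 86166) × 360° = 23.60°.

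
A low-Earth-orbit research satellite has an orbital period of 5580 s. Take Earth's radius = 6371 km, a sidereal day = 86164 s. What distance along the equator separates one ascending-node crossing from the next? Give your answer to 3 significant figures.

2590 km

During one orbit Earth rotates (5580.0 / 86164) × 360° = 23.31°.
At the equator that is 23.31° × (2π·6371/360) km/° = 23.31 × 111.2 = 2592 km.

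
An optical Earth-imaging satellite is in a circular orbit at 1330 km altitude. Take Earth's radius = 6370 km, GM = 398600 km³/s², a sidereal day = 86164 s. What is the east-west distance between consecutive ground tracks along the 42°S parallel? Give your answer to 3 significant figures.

Semi-major axis a = 6370 + 1330 = 7700 km. Period T = 2π√(a³/μ) = 2π√(7700³/398600) = 6724.3 s = 112.07 min.
Node shift per orbit = (6724.3/86164) × 360° = 28.09°.
Equatorial spacing = 28.09 × 111.2 km/° = 3123 km.
At 42° latitude, spacing = 3123 × cos(42°) = 2321 km.

2320 km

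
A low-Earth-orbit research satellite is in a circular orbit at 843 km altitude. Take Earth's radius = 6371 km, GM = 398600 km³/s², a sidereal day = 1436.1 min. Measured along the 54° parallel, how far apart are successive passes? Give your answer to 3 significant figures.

1670 km

Semi-major axis a = 6371 + 843 = 7214 km. Period T = 2π√(a³/μ) = 2π√(7214³/398600) = 6097.8 s = 101.63 min.
Node shift per orbit = (6097.8/86166) × 360° = 25.48°.
Equatorial spacing = 25.48 × 111.2 km/° = 2833 km.
At 54° latitude, spacing = 2833 × cos(54°) = 1665 km.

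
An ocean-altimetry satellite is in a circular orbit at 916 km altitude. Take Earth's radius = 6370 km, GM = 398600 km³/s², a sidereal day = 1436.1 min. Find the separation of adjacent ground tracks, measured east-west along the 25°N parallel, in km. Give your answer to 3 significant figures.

Semi-major axis a = 6370 + 916 = 7286 km. Period T = 2π√(a³/μ) = 2π√(7286³/398600) = 6189.3 s = 103.16 min.
Node shift per orbit = (6189.3/86166) × 360° = 25.86°.
Equatorial spacing = 25.86 × 111.2 km/° = 2875 km.
At 25° latitude, spacing = 2875 × cos(25°) = 2606 km.

2610 km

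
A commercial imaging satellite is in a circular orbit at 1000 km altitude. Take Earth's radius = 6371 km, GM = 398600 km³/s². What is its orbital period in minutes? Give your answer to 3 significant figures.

105 min

Semi-major axis a = 6371 + 1000 = 7371 km. Period T = 2π√(a³/μ) = 2π√(7371³/398600) = 6298.0 s = 104.97 min.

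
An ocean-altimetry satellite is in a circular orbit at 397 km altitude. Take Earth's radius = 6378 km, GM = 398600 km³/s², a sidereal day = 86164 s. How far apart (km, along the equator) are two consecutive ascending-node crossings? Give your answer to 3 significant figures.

Semi-major axis a = 6378 + 397 = 6775 km. Period T = 2π√(a³/μ) = 2π√(6775³/398600) = 5549.8 s = 92.50 min.
During one orbit Earth rotates (5549.8 / 86164) × 360° = 23.19°.
At the equator that is 23.19° × (2π·6378/360) km/° = 23.19 × 111.3 = 2581 km.

2580 km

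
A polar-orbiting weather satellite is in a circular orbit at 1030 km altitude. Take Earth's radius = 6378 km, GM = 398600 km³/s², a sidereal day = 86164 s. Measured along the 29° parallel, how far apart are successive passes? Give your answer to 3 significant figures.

Semi-major axis a = 6378 + 1030 = 7408 km. Period T = 2π√(a³/μ) = 2π√(7408³/398600) = 6345.5 s = 105.76 min.
Node shift per orbit = (6345.5/86164) × 360° = 26.51°.
Equatorial spacing = 26.51 × 111.3 km/° = 2951 km.
At 29° latitude, spacing = 2951 × cos(29°) = 2581 km.

2580 km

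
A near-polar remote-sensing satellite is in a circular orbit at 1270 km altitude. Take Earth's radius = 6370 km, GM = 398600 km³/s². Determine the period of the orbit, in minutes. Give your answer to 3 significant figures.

Semi-major axis a = 6370 + 1270 = 7640 km. Period T = 2π√(a³/μ) = 2π√(7640³/398600) = 6645.9 s = 110.76 min.

111 min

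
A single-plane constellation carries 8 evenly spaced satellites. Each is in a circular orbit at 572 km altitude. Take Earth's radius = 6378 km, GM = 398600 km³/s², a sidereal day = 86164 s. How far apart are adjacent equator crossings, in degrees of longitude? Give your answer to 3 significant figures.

Semi-major axis a = 6378 + 572 = 6950 km. Period T = 2π√(a³/μ) = 2π√(6950³/398600) = 5766.2 s = 96.10 min.
Single-satellite node shift = (5766.2/86164) × 360° = 24.09°.
With 8 satellites evenly phased, successive equator crossings are 24.09/8 = 3.011° apart.

3.01°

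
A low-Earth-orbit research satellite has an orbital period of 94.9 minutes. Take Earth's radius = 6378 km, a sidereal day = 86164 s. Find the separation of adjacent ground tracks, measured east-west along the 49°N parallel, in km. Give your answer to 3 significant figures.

T = 94.9 min = 5694.0 s.
Node shift per orbit = (5694.0/86164) × 360° = 23.79°.
Equatorial spacing = 23.79 × 111.3 km/° = 2648 km.
At 49° latitude, spacing = 2648 × cos(49°) = 1737 km.

1740 km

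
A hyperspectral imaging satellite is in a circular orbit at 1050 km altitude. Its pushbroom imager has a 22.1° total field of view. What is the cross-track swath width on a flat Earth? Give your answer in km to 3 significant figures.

410 km

Half-angle = 22.1°/2 = 11.05°.
Swath width ≈ 2h·tan(θ/2) = 2 × 1050 × tan(11.05°) = 410.1 km.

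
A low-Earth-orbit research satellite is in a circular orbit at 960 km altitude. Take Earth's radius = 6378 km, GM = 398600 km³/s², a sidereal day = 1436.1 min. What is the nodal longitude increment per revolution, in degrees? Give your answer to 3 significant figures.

Semi-major axis a = 6378 + 960 = 7338 km. Period T = 2π√(a³/μ) = 2π√(7338³/398600) = 6255.7 s = 104.26 min.
During one orbit Earth rotates (6255.7 / 86166) × 360° = 26.14°.

26.1°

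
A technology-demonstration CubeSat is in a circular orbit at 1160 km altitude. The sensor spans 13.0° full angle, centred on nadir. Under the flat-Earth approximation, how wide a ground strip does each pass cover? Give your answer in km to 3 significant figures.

264 km

Half-angle = 13.0°/2 = 6.5°.
Swath width ≈ 2h·tan(θ/2) = 2 × 1160 × tan(6.5°) = 264.3 km.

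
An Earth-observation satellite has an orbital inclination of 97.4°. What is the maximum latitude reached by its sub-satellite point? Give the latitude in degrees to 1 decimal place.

Retrograde orbit: the ground track reaches ±(180° − i) = ±(180 − 97.4) = ±82.6°.

82.6°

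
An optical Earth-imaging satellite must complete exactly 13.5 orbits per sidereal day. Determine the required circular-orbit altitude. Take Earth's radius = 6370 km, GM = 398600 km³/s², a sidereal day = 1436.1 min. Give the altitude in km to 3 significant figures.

Required period T = 86166 / 13.5 = 6382.7 s.
From T = 2π√(a³/μ): a = (μ T²/4π²)^(1/3) = (398600 × 6382.7² / 4π²)^(1/3) = 7437 km.
Altitude h = a − R = 7437 − 6370 = 1067 km.

1070 km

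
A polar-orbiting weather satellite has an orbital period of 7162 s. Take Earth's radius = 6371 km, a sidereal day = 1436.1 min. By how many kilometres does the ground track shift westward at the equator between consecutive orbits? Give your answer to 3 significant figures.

3330 km

During one orbit Earth rotates (7162.0 / 86166) × 360° = 29.92°.
At the equator that is 29.92° × (2π·6371/360) km/° = 29.92 × 111.2 = 3327 km.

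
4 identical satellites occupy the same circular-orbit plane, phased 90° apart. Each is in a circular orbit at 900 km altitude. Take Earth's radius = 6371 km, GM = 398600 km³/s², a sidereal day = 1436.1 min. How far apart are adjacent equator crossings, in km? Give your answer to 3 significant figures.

Semi-major axis a = 6371 + 900 = 7271 km. Period T = 2π√(a³/μ) = 2π√(7271³/398600) = 6170.2 s = 102.84 min.
Single-satellite node shift = (6170.2/86166) × 360° = 25.78°.
With 4 satellites evenly phased, successive equator crossings are 25.78/4 = 6.445° apart.
That is 6.445 × 111.2 = 717 km at the equator.

717 km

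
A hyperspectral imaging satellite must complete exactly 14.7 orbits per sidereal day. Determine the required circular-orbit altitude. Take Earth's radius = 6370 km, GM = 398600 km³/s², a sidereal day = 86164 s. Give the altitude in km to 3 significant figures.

Required period T = 86164 / 14.7 = 5861.5 s.
From T = 2π√(a³/μ): a = (μ T²/4π²)^(1/3) = (398600 × 5861.5² / 4π²)^(1/3) = 7026 km.
Altitude h = a − R = 7026 − 6370 = 656 km.

656 km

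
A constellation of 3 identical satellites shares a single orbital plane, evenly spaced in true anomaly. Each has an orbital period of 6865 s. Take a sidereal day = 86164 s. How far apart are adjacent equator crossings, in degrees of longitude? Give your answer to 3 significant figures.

Single-satellite node shift = (6865.0/86164) × 360° = 28.68°.
With 3 satellites evenly phased, successive equator crossings are 28.68/3 = 9.561° apart.

9.56°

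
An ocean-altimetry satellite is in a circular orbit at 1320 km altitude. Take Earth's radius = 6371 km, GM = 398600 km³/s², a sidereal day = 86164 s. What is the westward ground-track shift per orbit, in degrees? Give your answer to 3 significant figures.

28.0°

Semi-major axis a = 6371 + 1320 = 7691 km. Period T = 2π√(a³/μ) = 2π√(7691³/398600) = 6712.5 s = 111.88 min.
During one orbit Earth rotates (6712.5 / 86164) × 360° = 28.05°.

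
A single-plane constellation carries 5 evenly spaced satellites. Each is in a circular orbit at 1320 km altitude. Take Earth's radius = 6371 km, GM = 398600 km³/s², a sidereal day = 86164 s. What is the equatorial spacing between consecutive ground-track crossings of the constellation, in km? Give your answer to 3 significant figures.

624 km

Semi-major axis a = 6371 + 1320 = 7691 km. Period T = 2π√(a³/μ) = 2π√(7691³/398600) = 6712.5 s = 111.88 min.
Single-satellite node shift = (6712.5/86164) × 360° = 28.05°.
With 5 satellites evenly phased, successive equator crossings are 28.05/5 = 5.609° apart.
That is 5.609 × 111.2 = 624 km at the equator.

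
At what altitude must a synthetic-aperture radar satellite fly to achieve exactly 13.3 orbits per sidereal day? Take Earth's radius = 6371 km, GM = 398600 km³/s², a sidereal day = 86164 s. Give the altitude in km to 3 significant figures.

Required period T = 86164 / 13.3 = 6478.5 s.
From T = 2π√(a³/μ): a = (μ T²/4π²)^(1/3) = (398600 × 6478.5² / 4π²)^(1/3) = 7511 km.
Altitude h = a − R = 7511 − 6371 = 1140 km.

1140 km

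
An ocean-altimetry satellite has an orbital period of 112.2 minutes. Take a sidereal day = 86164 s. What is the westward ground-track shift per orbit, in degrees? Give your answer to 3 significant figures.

28.1°

T = 112.2 min = 6732.0 s.
During one orbit Earth rotates (6732.0 / 86164) × 360° = 28.13°.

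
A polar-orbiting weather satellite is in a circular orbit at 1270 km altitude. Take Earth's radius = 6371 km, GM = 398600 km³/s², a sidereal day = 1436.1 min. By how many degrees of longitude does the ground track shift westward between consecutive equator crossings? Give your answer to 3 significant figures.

Semi-major axis a = 6371 + 1270 = 7641 km. Period T = 2π√(a³/μ) = 2π√(7641³/398600) = 6647.2 s = 110.79 min.
During one orbit Earth rotates (6647.2 / 86166) × 360° = 27.77°.

27.8°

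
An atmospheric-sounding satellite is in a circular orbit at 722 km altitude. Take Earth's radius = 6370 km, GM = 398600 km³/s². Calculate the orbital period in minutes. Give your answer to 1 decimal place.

99.1 min

Semi-major axis a = 6370 + 722 = 7092 km. Period T = 2π√(a³/μ) = 2π√(7092³/398600) = 5943.8 s = 99.06 min.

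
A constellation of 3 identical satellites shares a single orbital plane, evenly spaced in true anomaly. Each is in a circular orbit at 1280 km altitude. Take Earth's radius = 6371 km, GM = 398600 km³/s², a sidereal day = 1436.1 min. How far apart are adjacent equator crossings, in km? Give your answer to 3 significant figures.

1030 km

Semi-major axis a = 6371 + 1280 = 7651 km. Period T = 2π√(a³/μ) = 2π√(7651³/398600) = 6660.2 s = 111.00 min.
Single-satellite node shift = (6660.2/86166) × 360° = 27.83°.
With 3 satellites evenly phased, successive equator crossings are 27.83/3 = 9.275° apart.
That is 9.275 × 111.2 = 1031 km at the equator.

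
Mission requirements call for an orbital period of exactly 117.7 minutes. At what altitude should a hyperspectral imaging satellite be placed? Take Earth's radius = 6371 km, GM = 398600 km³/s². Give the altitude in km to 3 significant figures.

T = 117.7 min = 7062.0 s.
From T = 2π√(a³/μ): a = (μ T²/4π²)^(1/3) = (398600 × 7062.0² / 4π²)^(1/3) = 7956 km.
Altitude h = a − R = 7956 − 6371 = 1585 km.

1580 km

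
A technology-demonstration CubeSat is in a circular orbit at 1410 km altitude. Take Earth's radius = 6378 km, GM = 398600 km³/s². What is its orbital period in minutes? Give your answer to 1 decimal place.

114.0 min

Semi-major axis a = 6378 + 1410 = 7788 km. Period T = 2π√(a³/μ) = 2π√(7788³/398600) = 6839.9 s = 114.00 min.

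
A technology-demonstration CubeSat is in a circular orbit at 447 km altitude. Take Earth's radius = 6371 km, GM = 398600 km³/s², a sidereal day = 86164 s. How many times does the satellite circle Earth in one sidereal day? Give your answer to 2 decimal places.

Semi-major axis a = 6371 + 447 = 6818 km. Period T = 2π√(a³/μ) = 2π√(6818³/398600) = 5602.7 s = 93.38 min.
Orbits per sidereal day = 86164 / 5602.7 = 15.379.

15.38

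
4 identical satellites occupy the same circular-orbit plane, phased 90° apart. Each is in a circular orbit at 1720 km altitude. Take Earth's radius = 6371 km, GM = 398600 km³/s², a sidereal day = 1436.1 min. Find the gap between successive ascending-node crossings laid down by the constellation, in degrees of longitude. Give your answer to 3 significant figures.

Semi-major axis a = 6371 + 1720 = 8091 km. Period T = 2π√(a³/μ) = 2π√(8091³/398600) = 7242.9 s = 120.72 min.
Single-satellite node shift = (7242.9/86166) × 360° = 30.26°.
With 4 satellites evenly phased, successive equator crossings are 30.26/4 = 7.565° apart.

7.57°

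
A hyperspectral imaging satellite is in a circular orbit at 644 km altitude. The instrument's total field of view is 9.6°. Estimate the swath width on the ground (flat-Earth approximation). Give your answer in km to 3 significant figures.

Half-angle = 9.6°/2 = 4.8°.
Swath width ≈ 2h·tan(θ/2) = 2 × 644 × tan(4.8°) = 108.2 km.

108 km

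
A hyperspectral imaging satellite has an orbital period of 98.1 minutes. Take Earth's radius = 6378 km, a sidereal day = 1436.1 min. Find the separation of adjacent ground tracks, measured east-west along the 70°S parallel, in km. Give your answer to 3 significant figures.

936 km

T = 98.1 min = 5886.0 s.
Node shift per orbit = (5886.0/86166) × 360° = 24.59°.
Equatorial spacing = 24.59 × 111.3 km/° = 2737 km.
At 70° latitude, spacing = 2737 × cos(70°) = 936 km.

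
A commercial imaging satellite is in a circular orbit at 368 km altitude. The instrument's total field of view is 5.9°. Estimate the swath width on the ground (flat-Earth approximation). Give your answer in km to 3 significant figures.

37.9 km

Half-angle = 5.9°/2 = 2.95°.
Swath width ≈ 2h·tan(θ/2) = 2 × 368 × tan(2.95°) = 37.9 km.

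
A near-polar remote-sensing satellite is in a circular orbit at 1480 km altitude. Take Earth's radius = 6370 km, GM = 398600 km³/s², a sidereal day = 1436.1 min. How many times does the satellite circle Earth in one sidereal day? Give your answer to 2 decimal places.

Semi-major axis a = 6370 + 1480 = 7850 km. Period T = 2π√(a³/μ) = 2π√(7850³/398600) = 6921.7 s = 115.36 min.
Orbits per sidereal day = 86166 / 6921.7 = 12.449.

12.45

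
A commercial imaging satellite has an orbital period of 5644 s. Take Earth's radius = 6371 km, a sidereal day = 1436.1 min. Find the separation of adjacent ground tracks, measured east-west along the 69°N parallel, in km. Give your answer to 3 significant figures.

Node shift per orbit = (5644.0/86166) × 360° = 23.58°.
Equatorial spacing = 23.58 × 111.2 km/° = 2622 km.
At 69° latitude, spacing = 2622 × cos(69°) = 940 km.

940 km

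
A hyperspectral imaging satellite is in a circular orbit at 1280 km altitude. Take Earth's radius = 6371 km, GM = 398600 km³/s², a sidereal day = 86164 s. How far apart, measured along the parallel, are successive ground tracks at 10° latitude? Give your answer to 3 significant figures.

Semi-major axis a = 6371 + 1280 = 7651 km. Period T = 2π√(a³/μ) = 2π√(7651³/398600) = 6660.2 s = 111.00 min.
Node shift per orbit = (6660.2/86164) × 360° = 27.83°.
Equatorial spacing = 27.83 × 111.2 km/° = 3094 km.
At 10° latitude, spacing = 3094 × cos(10°) = 3047 km.

3050 km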